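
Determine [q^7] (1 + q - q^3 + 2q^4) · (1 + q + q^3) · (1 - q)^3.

(1 + q - q^3 + 2q^4) has coefficients 1,1,0,-1,2 for degrees 0…4.
(1 + q + q^3) has coefficients 1,1,0,1,0,0,0,0 for degrees 0…7.
Finally multiplying by (1 - q)^3, the product of all factors after the first has coefficients 1,-2,0,3,-4,3,-1,0 for degrees 0…7.
[q^7] = 1·0 + 1·(-1) − 1·(-4) + 2·3 = 9.

9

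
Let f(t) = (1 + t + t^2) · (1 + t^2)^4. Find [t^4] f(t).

(1 + t + t^2) has coefficients 1,1,1 for degrees 0…2.
(1 + t^2)^4 has coefficients 1,0,4,0,6 for degrees 0…4.
[t^4] = 1·6 + 1·0 + 1·4 = 10.

10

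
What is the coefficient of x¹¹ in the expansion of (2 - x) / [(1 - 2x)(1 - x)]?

6143

Partial fractions give a closed form: a_n = (3)·2^n + (-1)·1^n.
At n = 11: a_11 = 6143.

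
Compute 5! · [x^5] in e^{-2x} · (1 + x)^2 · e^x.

-11

The EGF product rule gives c_5 = Σ_{k_1+k_2+k_3=5} C(5; k_1,k_2,k_3) · ∏ g_i(k_i), where e^{-2x} gives (-2)^k; (1+x)^2 gives the falling factorial (2)_k; e^x gives (1)^k.
g_1(k) for k = 0…5: 1, -2, 4, -8, 16, -32.
g_2(k) for k = 0…5: 1, 2, 2, 0, 0, 0.
g_3(k) for k = 0…5: 1, 1, 1, 1, 1, 1.
First combine the last two factors: h(k) = Σ_j C(k,j)·g_2(j)·g_3(k−j) for k = 0…5: 1, 3, 7, 13, 21, 31.
c_5 = Σ_k C(5,k)·g_1(k)·h(5−k) = 1·1·31 + 5·(-2)·21 + 10·4·13 + 10·(-8)·7 + 5·16·3 + 1·(-32)·1 = 31 − 210 + 520 − 560 + 240 − 32 = -11.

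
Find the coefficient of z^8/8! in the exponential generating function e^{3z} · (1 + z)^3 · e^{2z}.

The EGF product rule gives c_8 = Σ_{k_1+k_2+k_3=8} C(8; k_1,k_2,k_3) · ∏ g_i(k_i), where e^{3z} gives (3)^k; (1+z)^3 gives the falling factorial (3)_k; e^{2z} gives (2)^k.
g_1(k) for k = 0…8: 1, 3, 9, 27, 81, 243, 729, 2187, 6561.
g_2(k) for k = 0…8: 1, 3, 6, 6, 0, 0, 0, 0, 0.
g_3(k) for k = 0…8: 1, 2, 4, 8, 16, 32, 64, 128, 256.
First combine the last two factors: h(k) = Σ_j C(k,j)·g_2(j)·g_3(k−j) for k = 0…8: 1, 5, 22, 86, 304, 992, 3040, 8864, 24832.
c_8 = Σ_k C(8,k)·g_1(k)·h(8−k) = 1·1·24832 + 8·3·8864 + 28·9·3040 + 56·27·992 + 70·81·304 + 56·243·86 + 28·729·22 + 8·2187·5 + 1·6561·1 = 24832 + 212736 + 766080 + 1499904 + 1723680 + 1170288 + 449064 + 87480 + 6561 = 5940625.

5940625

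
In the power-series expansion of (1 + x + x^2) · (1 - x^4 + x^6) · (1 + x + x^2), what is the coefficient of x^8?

(1 + x + x^2) has coefficients 1,1,1 for degrees 0…2.
(1 - x^4 + x^6) has coefficients 1,0,0,0,-1,0,1,0,0 for degrees 0…8.
Finally multiplying by (1 + x + x^2), the product of all factors after the first has coefficients 1,1,1,0,-1,-1,0,1,1 for degrees 0…8.
[x^8] = 1·1 + 1·1 + 1·0 = 2.

2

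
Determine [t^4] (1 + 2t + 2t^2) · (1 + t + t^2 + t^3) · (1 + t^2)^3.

22

(1 + 2t + 2t^2) has coefficients 1,2,2 for degrees 0…2.
(1 + t + t^2 + t^3) has coefficients 1,1,1,1,0 for degrees 0…4.
Finally multiplying by (1 + t^2)^3, the product of all factors after the first has coefficients 1,1,4,4,6 for degrees 0…4.
[t^4] = 1·6 + 2·4 + 2·4 = 22.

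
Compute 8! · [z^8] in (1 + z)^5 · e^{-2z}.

4096

The EGF product rule gives c_8 = Σ_{k_1+k_2=8} C(8; k_1,k_2) · ∏ g_i(k_i), where (1+z)^5 gives the falling factorial (5)_k; e^{-2z} gives (-2)^k.
g_1(k) for k = 0…8: 1, 5, 20, 60, 120, 120, 0, 0, 0.
g_2(k) for k = 0…8: 1, -2, 4, -8, 16, -32, 64, -128, 256.
c_8 = Σ_k C(8,k)·g_1(k)·g_2(8−k) = 1·1·256 + 8·5·(-128) + 28·20·64 + 56·60·(-32) + 70·120·16 + 56·120·(-8) = 256 − 5120 + 35840 − 107520 + 134400 − 53760 = 4096.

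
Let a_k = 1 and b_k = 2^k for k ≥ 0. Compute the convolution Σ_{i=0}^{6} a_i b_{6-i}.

127

This is [x^6] in the product of the two ordinary generating functions.
Σ = 1·64 + 1·32 + 1·16 + 1·8 + 1·4 + 1·2 + 1·1 = 127.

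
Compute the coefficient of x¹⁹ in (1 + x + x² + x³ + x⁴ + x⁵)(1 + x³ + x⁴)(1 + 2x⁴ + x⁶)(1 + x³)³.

19

(1 + x + x² + x³ + x⁴ + x⁵) has coefficients 1,1,1,1,1,1 for degrees 0…5.
(1 + x³ + x⁴) has coefficients 1,0,0,1,1,0,0,0,0,0,0,0,0,0,0,0,0,0,0,0 for degrees 0…19.
Multiplying by (1 + 2x⁴ + x⁶) gives running coefficients 1,0,0,1,3,0,1,2,2,1,1,0,0,0,0,0,0,0,0,0 for degrees 0…19.
Finally multiplying by (1 + x³)³, the product of all factors after the first has coefficients 1,0,0,4,3,0,7,11,2,8,16,6,7,12,6,4,5,2,1,1 for degrees 0…19.
[x¹⁹] = 1·1 + 1·1 + 1·2 + 1·5 + 1·4 + 1·6 = 19.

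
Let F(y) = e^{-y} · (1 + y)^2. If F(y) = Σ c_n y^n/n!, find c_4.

The EGF product rule gives c_4 = Σ_{k_1+k_2=4} C(4; k_1,k_2) · ∏ g_i(k_i), where e^{-y} gives (-1)^k; (1+y)^2 gives the falling factorial (2)_k.
g_1(k) for k = 0…4: 1, -1, 1, -1, 1.
g_2(k) for k = 0…4: 1, 2, 2, 0, 0.
c_4 = Σ_k C(4,k)·g_1(k)·g_2(4−k) = 6·1·2 + 4·(-1)·2 + 1·1·1 = 12 − 8 + 1 = 5.

5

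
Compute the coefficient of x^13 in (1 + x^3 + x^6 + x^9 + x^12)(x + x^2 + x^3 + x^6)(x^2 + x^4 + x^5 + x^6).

5

(1 + x^3 + x^6 + x^9 + x^12) has coefficients 1,0,0,1,0,0,1,0,0,1,0,0,1 for degrees 0…12.
(x + x^2 + x^3 + x^6) has coefficients 0,1,1,1,0,0,1,0,0,0,0,0,0,0 for degrees 0…13.
Finally multiplying by (x^2 + x^4 + x^5 + x^6), the product of all factors after the first has coefficients 0,0,0,1,1,2,2,3,3,1,1,1,1,0 for degrees 0…13.
[x^13] = 1·0 + 1·1 + 1·3 + 1·1 + 1·0 = 5.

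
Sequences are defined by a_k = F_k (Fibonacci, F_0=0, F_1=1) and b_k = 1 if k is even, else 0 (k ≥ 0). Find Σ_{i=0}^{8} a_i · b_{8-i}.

33

Write out a_i and b_{8-i} for i = 0,…,8 and sum the products.
Σ = 0·1 + 1·0 + 1·1 + 2·0 + 3·1 + 5·0 + 8·1 + 13·0 + 21·1 = 33.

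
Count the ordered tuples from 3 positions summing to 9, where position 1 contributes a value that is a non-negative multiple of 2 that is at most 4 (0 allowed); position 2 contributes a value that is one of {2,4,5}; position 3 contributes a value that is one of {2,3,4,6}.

4

The generating function for the choices is (1 + y² + y⁴)·(y² + y⁴ + y⁵)·(y² + y³ + y⁴ + y⁶); the count is [y⁹].
(1 + y² + y⁴) has coefficients 1,0,1,0,1 for degrees 0…4.
(y² + y⁴ + y⁵) has coefficients 0,0,1,0,1,1,0,0,0,0 for degrees 0…9.
Finally multiplying by (y² + y³ + y⁴ + y⁶), the product of all factors after the first has coefficients 0,0,0,0,1,1,2,2,3,1 for degrees 0…9.
[y⁹] = 1·1 + 1·2 + 1·1 = 4.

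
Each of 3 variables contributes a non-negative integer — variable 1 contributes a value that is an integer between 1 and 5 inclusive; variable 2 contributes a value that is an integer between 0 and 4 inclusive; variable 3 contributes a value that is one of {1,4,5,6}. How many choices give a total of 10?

14

The generating function for the choices is (z + z^2 + z^3 + z^4 + z^5)·(1 + z + z^2 + z^3 + z^4)·(z + z^4 + z^5 + z^6); the count is [z^10].
(z + z^2 + z^3 + z^4 + z^5) has coefficients 0,1,1,1,1,1 for degrees 0…5.
(1 + z + z^2 + z^3 + z^4) has coefficients 1,1,1,1,1,0,0,0,0,0,0 for degrees 0…10.
Finally multiplying by (z + z^4 + z^5 + z^6), the product of all factors after the first has coefficients 0,1,1,1,2,3,3,3,3,2,1 for degrees 0…10.
[z^10] = 1·2 + 1·3 + 1·3 + 1·3 + 1·3 = 14.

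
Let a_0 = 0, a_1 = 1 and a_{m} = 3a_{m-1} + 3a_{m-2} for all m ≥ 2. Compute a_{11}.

507627

The ordinary generating function has denominator 1 - 3y - 3y^2.
Iterating the recurrence: a_0,…,a_{11} = 0, 1, 3, 12, 45, 171, 648, 2457, 9315, 35316, 133893, 507627.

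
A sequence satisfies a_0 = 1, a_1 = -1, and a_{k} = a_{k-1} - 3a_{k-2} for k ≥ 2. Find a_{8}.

The ordinary generating function has denominator 1 - t + 3t^2.
Iterating the recurrence: a_0,…,a_{8} = 1, -1, -4, -1, 11, 14, -19, -61, -4.

-4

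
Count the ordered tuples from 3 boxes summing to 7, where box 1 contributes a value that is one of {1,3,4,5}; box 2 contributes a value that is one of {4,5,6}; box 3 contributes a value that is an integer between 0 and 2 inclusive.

4

The generating function for the choices is (q + q³ + q⁴ + q⁵)·(q⁴ + q⁵ + q⁶)·(1 + q + q²); the count is [q⁷].
(q + q³ + q⁴ + q⁵) has coefficients 0,1,0,1,1,1 for degrees 0…5.
(q⁴ + q⁵ + q⁶) has coefficients 0,0,0,0,1,1,1,0 for degrees 0…7.
Finally multiplying by (1 + q + q²), the product of all factors after the first has coefficients 0,0,0,0,1,2,3,2 for degrees 0…7.
[q⁷] = 1·3 + 1·1 + 1·0 + 1·0 = 4.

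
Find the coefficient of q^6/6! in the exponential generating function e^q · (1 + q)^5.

The EGF product rule gives c_6 = Σ_{k_1+k_2=6} C(6; k_1,k_2) · ∏ g_i(k_i), where e^q gives (1)^k; (1+q)^5 gives the falling factorial (5)_k.
g_1(k) for k = 0…6: 1, 1, 1, 1, 1, 1, 1.
g_2(k) for k = 0…6: 1, 5, 20, 60, 120, 120, 0.
c_6 = Σ_k C(6,k)·g_1(k)·g_2(6−k) = 6·1·120 + 15·1·120 + 20·1·60 + 15·1·20 + 6·1·5 + 1·1·1 = 720 + 1800 + 1200 + 300 + 30 + 1 = 4051.

4051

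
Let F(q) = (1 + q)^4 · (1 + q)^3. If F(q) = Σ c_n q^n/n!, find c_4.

The EGF product rule gives c_4 = Σ_{k_1+k_2=4} C(4; k_1,k_2) · ∏ g_i(k_i), where (1+q)^4 gives the falling factorial (4)_k; (1+q)^3 gives the falling factorial (3)_k.
g_1(k) for k = 0…4: 1, 4, 12, 24, 24.
g_2(k) for k = 0…4: 1, 3, 6, 6, 0.
c_4 = Σ_k C(4,k)·g_1(k)·g_2(4−k) = 4·4·6 + 6·12·6 + 4·24·3 + 1·24·1 = 96 + 432 + 288 + 24 = 840.

840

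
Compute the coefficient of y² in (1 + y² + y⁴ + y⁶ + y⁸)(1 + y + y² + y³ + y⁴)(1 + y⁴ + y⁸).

2

(1 + y² + y⁴ + y⁶ + y⁸) has coefficients 1,0,1 for degrees 0…2.
(1 + y + y² + y³ + y⁴) has coefficients 1,1,1 for degrees 0…2.
Finally multiplying by (1 + y⁴ + y⁸), the product of all factors after the first has coefficients 1,1,1 for degrees 0…2.
[y²] = 1·1 + 1·1 = 2.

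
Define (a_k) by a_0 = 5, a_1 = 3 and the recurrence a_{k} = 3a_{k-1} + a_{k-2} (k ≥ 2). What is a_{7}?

5367

The ordinary generating function has denominator 1 - 3x - x^2.
Iterating the recurrence: a_0,…,a_{7} = 5, 3, 14, 45, 149, 492, 1625, 5367.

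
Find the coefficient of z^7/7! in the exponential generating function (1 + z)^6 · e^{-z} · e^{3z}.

261536

The EGF product rule gives c_7 = Σ_{k_1+k_2+k_3=7} C(7; k_1,k_2,k_3) · ∏ g_i(k_i), where (1+z)^6 gives the falling factorial (6)_k; e^{-z} gives (-1)^k; e^{3z} gives (3)^k.
g_1(k) for k = 0…7: 1, 6, 30, 120, 360, 720, 720, 0.
g_2(k) for k = 0…7: 1, -1, 1, -1, 1, -1, 1, -1.
g_3(k) for k = 0…7: 1, 3, 9, 27, 81, 243, 729, 2187.
First combine the last two factors: h(k) = Σ_j C(k,j)·g_2(j)·g_3(k−j) for k = 0…7: 1, 2, 4, 8, 16, 32, 64, 128.
c_7 = Σ_k C(7,k)·g_1(k)·h(7−k) = 1·1·128 + 7·6·64 + 21·30·32 + 35·120·16 + 35·360·8 + 21·720·4 + 7·720·2 = 128 + 2688 + 20160 + 67200 + 100800 + 60480 + 10080 = 261536.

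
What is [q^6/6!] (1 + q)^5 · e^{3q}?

83079

The EGF product rule gives c_6 = Σ_{k_1+k_2=6} C(6; k_1,k_2) · ∏ g_i(k_i), where (1+q)^5 gives the falling factorial (5)_k; e^{3q} gives (3)^k.
g_1(k) for k = 0…6: 1, 5, 20, 60, 120, 120, 0.
g_2(k) for k = 0…6: 1, 3, 9, 27, 81, 243, 729.
c_6 = Σ_k C(6,k)·g_1(k)·g_2(6−k) = 1·1·729 + 6·5·243 + 15·20·81 + 20·60·27 + 15·120·9 + 6·120·3 = 729 + 7290 + 24300 + 32400 + 16200 + 2160 = 83079.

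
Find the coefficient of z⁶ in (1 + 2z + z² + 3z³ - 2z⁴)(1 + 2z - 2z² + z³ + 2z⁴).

9

(1 + 2z + z² + 3z³ - 2z⁴) has coefficients 1,2,1,3,-2 for degrees 0…4.
(1 + 2z - 2z² + z³ + 2z⁴) has coefficients 1,2,-2,1,2,0,0 for degrees 0…6.
[z⁶] = 1·0 + 2·0 + 1·2 + 3·1 − 2·(-2) = 9.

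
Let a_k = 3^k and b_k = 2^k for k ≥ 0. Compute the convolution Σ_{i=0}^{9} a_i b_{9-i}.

The convolution is the t^9 coefficient of A(t)B(t).
Σ = 1·512 + 3·256 + 9·128 + 27·64 + 81·32 + 243·16 + 729·8 + 2187·4 + 6561·2 + 19683·1 = 58025.

58025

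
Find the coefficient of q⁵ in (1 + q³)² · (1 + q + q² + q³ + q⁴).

(1 + q³)² has coefficients 1,0,0,2,0,0 for degrees 0…5.
(1 + q + q² + q³ + q⁴) has coefficients 1,1,1,1,1,0 for degrees 0…5.
[q⁵] = 1·0 + 2·1 = 2.

2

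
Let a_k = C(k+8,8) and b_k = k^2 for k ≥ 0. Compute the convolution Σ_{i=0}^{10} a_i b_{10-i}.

243542

This is [x^10] in the product of the two ordinary generating functions.
Σ = 1·100 + 9·81 + 45·64 + 165·49 + 495·36 + 1287·25 + 3003·16 + 6435·9 + 12870·4 + 24310·1 + 43758·0 = 243542.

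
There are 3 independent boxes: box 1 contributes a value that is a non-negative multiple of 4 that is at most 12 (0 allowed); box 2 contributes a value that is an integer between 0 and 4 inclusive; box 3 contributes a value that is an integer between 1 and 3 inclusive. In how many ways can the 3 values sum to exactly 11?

The generating function for the choices is (1 + x^4 + x^8 + x^12)·(1 + x + x^2 + x^3 + x^4)·(x + x^2 + x^3); the count is [x^11].
(1 + x^4 + x^8 + x^12) has coefficients 1,0,0,0,1,0,0,0,1,0,0,0 for degrees 0…11.
(1 + x + x^2 + x^3 + x^4) has coefficients 1,1,1,1,1,0,0,0,0,0,0,0 for degrees 0…11.
Finally multiplying by (x + x^2 + x^3), the product of all factors after the first has coefficients 0,1,2,3,3,3,2,1,0,0,0,0 for degrees 0…11.
[x^11] = 1·0 + 1·1 + 1·3 = 4.

4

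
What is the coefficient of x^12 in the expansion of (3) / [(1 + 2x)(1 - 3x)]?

Partial fractions give a closed form: a_n = (6/5)·(-2)^n + (9/5)·3^n.
At n = 12: a_12 = 961509.

961509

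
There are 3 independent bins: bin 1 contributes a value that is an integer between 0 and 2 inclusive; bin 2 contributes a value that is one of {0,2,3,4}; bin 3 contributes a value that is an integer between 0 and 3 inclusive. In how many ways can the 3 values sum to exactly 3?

6

The generating function for the choices is (1 + t + t²)·(1 + t² + t³ + t⁴)·(1 + t + t² + t³); the count is [t³].
(1 + t + t²) has coefficients 1,1,1 for degrees 0…2.
(1 + t² + t³ + t⁴) has coefficients 1,0,1,1 for degrees 0…3.
Finally multiplying by (1 + t + t² + t³), the product of all factors after the first has coefficients 1,1,2,3 for degrees 0…3.
[t³] = 1·3 + 1·2 + 1·1 = 6.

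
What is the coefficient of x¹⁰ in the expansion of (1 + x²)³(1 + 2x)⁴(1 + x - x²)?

(1 + x²)³ has coefficients 1,0,3,0,3,0,1 for degrees 0…6.
(1 + 2x)⁴ has coefficients 1,8,24,32,16,0,0,0,0,0,0 for degrees 0…10.
Finally multiplying by (1 + x - x²), the product of all factors after the first has coefficients 1,9,31,48,24,-16,-16,0,0,0,0 for degrees 0…10.
[x¹⁰] = 1·0 + 3·0 + 3·(-16) + 1·24 = -24.

-24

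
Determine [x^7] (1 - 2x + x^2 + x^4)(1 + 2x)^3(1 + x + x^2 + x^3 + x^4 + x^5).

22

(1 - 2x + x^2 + x^4) has coefficients 1,-2,1,0,1 for degrees 0…4.
(1 + 2x)^3 has coefficients 1,6,12,8,0,0,0,0 for degrees 0…7.
Finally multiplying by (1 + x + x^2 + x^3 + x^4 + x^5), the product of all factors after the first has coefficients 1,7,19,27,27,27,26,20 for degrees 0…7.
[x^7] = 1·20 − 2·26 + 1·27 + 1·27 = 22.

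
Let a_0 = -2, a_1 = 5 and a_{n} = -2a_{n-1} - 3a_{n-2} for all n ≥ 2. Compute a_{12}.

The ordinary generating function has denominator 1 + 2y + 3y^2.
Iterating the recurrence: a_0,…,a_{12} = -2, 5, -4, -7, 26, -31, -16, 125, -202, 29, 548, -1183, 722.

722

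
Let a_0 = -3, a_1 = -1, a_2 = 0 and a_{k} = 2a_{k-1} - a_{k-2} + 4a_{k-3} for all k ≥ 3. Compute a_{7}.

-263

The ordinary generating function has denominator 1 - 2x + x^2 - 4x^3.
Iterating the recurrence: a_0,…,a_{7} = -3, -1, 0, -11, -26, -41, -100, -263.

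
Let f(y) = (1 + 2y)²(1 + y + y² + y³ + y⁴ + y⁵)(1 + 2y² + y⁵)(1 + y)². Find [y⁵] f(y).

101

(1 + 2y)² has coefficients 1,4,4 for degrees 0…2.
(1 + y + y² + y³ + y⁴ + y⁵) has coefficients 1,1,1,1,1,1 for degrees 0…5.
Multiplying by (1 + 2y² + y⁵) gives running coefficients 1,1,3,3,3,4 for degrees 0…5.
Finally multiplying by (1 + y)², the product of all factors after the first has coefficients 1,3,6,10,12,13 for degrees 0…5.
[y⁵] = 1·13 + 4·12 + 4·10 = 101.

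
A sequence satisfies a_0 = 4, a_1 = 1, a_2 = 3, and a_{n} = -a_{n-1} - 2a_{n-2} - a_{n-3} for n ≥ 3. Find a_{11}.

The ordinary generating function has denominator 1 + y + 2y^2 + y^3.
Iterating the recurrence: a_0,…,a_{11} = 4, 1, 3, -9, 2, 13, -8, -20, 23, 25, -51, -22.

-22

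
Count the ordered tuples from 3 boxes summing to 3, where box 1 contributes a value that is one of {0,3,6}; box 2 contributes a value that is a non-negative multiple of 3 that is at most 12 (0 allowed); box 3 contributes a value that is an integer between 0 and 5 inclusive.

3

The generating function for the choices is (1 + x^3 + x^6)·(1 + x^3 + x^6 + x^9 + x^12)·(1 + x + x^2 + x^3 + x^4 + x^5); the count is [x^3].
(1 + x^3 + x^6) has coefficients 1,0,0,1 for degrees 0…3.
(1 + x^3 + x^6 + x^9 + x^12) has coefficients 1,0,0,1 for degrees 0…3.
Finally multiplying by (1 + x + x^2 + x^3 + x^4 + x^5), the product of all factors after the first has coefficients 1,1,1,2 for degrees 0…3.
[x^3] = 1·2 + 1·1 = 3.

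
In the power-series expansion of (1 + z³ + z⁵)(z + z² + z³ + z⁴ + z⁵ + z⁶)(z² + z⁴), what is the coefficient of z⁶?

(1 + z³ + z⁵) has coefficients 1,0,0,1,0,1 for degrees 0…5.
(z + z² + z³ + z⁴ + z⁵ + z⁶) has coefficients 0,1,1,1,1,1,1 for degrees 0…6.
Finally multiplying by (z² + z⁴), the product of all factors after the first has coefficients 0,0,0,1,1,2,2 for degrees 0…6.
[z⁶] = 1·2 + 1·1 + 1·0 = 3.

3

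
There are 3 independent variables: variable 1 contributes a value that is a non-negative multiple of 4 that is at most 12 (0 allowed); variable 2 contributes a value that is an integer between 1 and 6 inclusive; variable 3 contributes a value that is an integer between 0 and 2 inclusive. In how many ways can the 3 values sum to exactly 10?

5

The generating function for the choices is (1 + t⁴ + t⁸ + t¹²)·(t + t² + t³ + t⁴ + t⁵ + t⁶)·(1 + t + t²); the count is [t¹⁰].
(1 + t⁴ + t⁸ + t¹²) has coefficients 1,0,0,0,1,0,0,0,1,0,0 for degrees 0…10.
(t + t² + t³ + t⁴ + t⁵ + t⁶) has coefficients 0,1,1,1,1,1,1,0,0,0,0 for degrees 0…10.
Finally multiplying by (1 + t + t²), the product of all factors after the first has coefficients 0,1,2,3,3,3,3,2,1,0,0 for degrees 0…10.
[t¹⁰] = 1·0 + 1·3 + 1·2 = 5.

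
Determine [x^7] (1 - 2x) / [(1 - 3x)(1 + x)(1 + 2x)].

Partial fractions give a closed form: a_n = (3/20)·3^n + (-3/4)·(-1)^n + (8/5)·(-2)^n.
At n = 7: a_7 = 124.

124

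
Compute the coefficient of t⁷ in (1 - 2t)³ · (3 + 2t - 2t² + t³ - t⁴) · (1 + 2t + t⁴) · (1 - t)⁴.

-626

(1 - 2t)³ has coefficients 1,-6,12,-8 for degrees 0…3.
(3 + 2t - 2t² + t³ - t⁴) has coefficients 3,2,-2,1,-1,0,0,0 for degrees 0…7.
Multiplying by (1 + 2t + t⁴) gives running coefficients 3,8,2,-3,4,0,-2,1 for degrees 0…7.
Finally multiplying by (1 - t)⁴, the product of all factors after the first has coefficients 3,-4,-12,25,-1,-34,36,-10 for degrees 0…7.
[t⁷] = 1·(-10) − 6·36 + 12·(-34) − 8·(-1) = -626.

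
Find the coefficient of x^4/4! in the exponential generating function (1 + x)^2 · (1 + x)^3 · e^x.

501

The EGF product rule gives c_4 = Σ_{k_1+k_2+k_3=4} C(4; k_1,k_2,k_3) · ∏ g_i(k_i), where (1+x)^2 gives the falling factorial (2)_k; (1+x)^3 gives the falling factorial (3)_k; e^x gives (1)^k.
g_1(k) for k = 0…4: 1, 2, 2, 0, 0.
g_2(k) for k = 0…4: 1, 3, 6, 6, 0.
g_3(k) for k = 0…4: 1, 1, 1, 1, 1.
First combine the last two factors: h(k) = Σ_j C(k,j)·g_2(j)·g_3(k−j) for k = 0…4: 1, 4, 13, 34, 73.
c_4 = Σ_k C(4,k)·g_1(k)·h(4−k) = 1·1·73 + 4·2·34 + 6·2·13 = 73 + 272 + 156 = 501.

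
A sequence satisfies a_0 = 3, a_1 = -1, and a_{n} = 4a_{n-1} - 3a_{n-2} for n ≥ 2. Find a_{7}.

The ordinary generating function has denominator 1 - 4z + 3z^2.
Iterating the recurrence: a_0,…,a_{7} = 3, -1, -13, -49, -157, -481, -1453, -4369.

-4369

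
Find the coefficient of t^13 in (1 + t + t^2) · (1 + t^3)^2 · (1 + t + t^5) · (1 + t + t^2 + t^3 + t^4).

8

(1 + t + t^2) has coefficients 1,1,1 for degrees 0…2.
(1 + t^3)^2 has coefficients 1,0,0,2,0,0,1,0,0,0,0,0,0,0 for degrees 0…13.
Multiplying by (1 + t + t^5) gives running coefficients 1,1,0,2,2,1,1,1,2,0,0,1,0,0 for degrees 0…13.
Finally multiplying by (1 + t + t^2 + t^3 + t^4), the product of all factors after the first has coefficients 1,2,2,4,6,6,6,7,7,5,4,4,3,1 for degrees 0…13.
[t^13] = 1·1 + 1·3 + 1·4 = 8.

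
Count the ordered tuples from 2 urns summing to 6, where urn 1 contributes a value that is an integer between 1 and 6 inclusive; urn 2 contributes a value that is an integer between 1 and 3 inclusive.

3

The generating function for the choices is (q + q^2 + q^3 + q^4 + q^5 + q^6)·(q + q^2 + q^3); the count is [q^6].
(q + q^2 + q^3 + q^4 + q^5 + q^6) has coefficients 0,1,1,1,1,1,1 for degrees 0…6.
(q + q^2 + q^3) has coefficients 0,1,1,1,0,0,0 for degrees 0…6.
[q^6] = 1·0 + 1·0 + 1·1 + 1·1 + 1·1 + 1·0 = 3.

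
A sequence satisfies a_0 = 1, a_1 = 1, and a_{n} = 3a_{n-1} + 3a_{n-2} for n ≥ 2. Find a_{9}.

The ordinary generating function has denominator 1 - 3y - 3y^2.
Iterating the recurrence: a_0,…,a_{9} = 1, 1, 6, 21, 81, 306, 1161, 4401, 16686, 63261.

63261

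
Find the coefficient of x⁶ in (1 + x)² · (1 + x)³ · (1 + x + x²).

(1 + x)² has coefficients 1,2,1 for degrees 0…2.
(1 + x)³ has coefficients 1,3,3,1,0,0,0 for degrees 0…6.
Finally multiplying by (1 + x + x²), the product of all factors after the first has coefficients 1,4,7,7,4,1,0 for degrees 0…6.
[x⁶] = 1·0 + 2·1 + 1·4 = 6.

6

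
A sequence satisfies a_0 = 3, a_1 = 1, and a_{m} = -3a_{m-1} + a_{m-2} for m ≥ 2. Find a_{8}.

The ordinary generating function has denominator 1 + 3x - x^2.
Iterating the recurrence: a_0,…,a_{8} = 3, 1, 0, 1, -3, 10, -33, 109, -360.

-360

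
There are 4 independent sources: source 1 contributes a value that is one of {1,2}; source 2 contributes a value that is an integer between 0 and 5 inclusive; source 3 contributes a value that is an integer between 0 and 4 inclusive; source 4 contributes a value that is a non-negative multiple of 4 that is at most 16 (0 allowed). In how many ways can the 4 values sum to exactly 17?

15

The generating function for the choices is (x + x²)·(1 + x + x² + x³ + x⁴ + x⁵)·(1 + x + x² + x³ + x⁴)·(1 + x⁴ + x⁸ + x¹² + x¹⁶); the count is [x¹⁷].
(x + x²) has coefficients 0,1,1 for degrees 0…2.
(1 + x + x² + x³ + x⁴ + x⁵) has coefficients 1,1,1,1,1,1,0,0,0,0,0,0,0,0,0,0,0,0 for degrees 0…17.
Multiplying by (1 + x + x² + x³ + x⁴) gives running coefficients 1,2,3,4,5,5,4,3,2,1,0,0,0,0,0,0,0,0 for degrees 0…17.
Finally multiplying by (1 + x⁴ + x⁸ + x¹² + x¹⁶), the product of all factors after the first has coefficients 1,2,3,4,6,7,7,7,8,8,7,7,8,8,7,7,8,8 for degrees 0…17.
[x¹⁷] = 1·8 + 1·7 = 15.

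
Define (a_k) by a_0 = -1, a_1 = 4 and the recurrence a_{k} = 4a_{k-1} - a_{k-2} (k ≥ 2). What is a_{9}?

The ordinary generating function has denominator 1 - 4x + x^2.
Iterating the recurrence: a_0,…,a_{9} = -1, 4, 17, 64, 239, 892, 3329, 12424, 46367, 173044.

173044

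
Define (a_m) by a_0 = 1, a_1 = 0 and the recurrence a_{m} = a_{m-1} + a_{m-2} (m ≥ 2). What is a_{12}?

89

The ordinary generating function has denominator 1 - z - z^2.
Iterating the recurrence: a_0,…,a_{12} = 1, 0, 1, 1, 2, 3, 5, 8, 13, 21, 34, 55, 89.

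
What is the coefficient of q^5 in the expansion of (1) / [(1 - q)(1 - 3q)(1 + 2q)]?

210

The denominator gives the recurrence a_n = 2a_(n−1) + 5a_(n−2) − 6a_(n−3) for n ≥ 3; the numerator fixes a_0 = 1, a_1 = 2, a_2 = 9.
Iterating: 1, 2, 9, 22, 77, 210, so a_5 = 210.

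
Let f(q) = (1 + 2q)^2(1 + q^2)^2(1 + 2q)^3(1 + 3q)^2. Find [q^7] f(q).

3162

(1 + 2q)^2 has coefficients 1,4,4 for degrees 0…2.
(1 + q^2)^2 has coefficients 1,0,2,0,1,0,0,0 for degrees 0…7.
Multiplying by (1 + 2q)^3 gives running coefficients 1,6,14,20,25,22,12,8 for degrees 0…7.
Finally multiplying by (1 + 3q)^2, the product of all factors after the first has coefficients 1,12,59,158,271,352,369,278 for degrees 0…7.
[q^7] = 1·278 + 4·369 + 4·352 = 3162.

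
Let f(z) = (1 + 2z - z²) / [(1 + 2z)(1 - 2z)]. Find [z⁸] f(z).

192

The denominator gives the recurrence a_n = 4a_(n−2) for n ≥ 3; the numerator fixes a_0 = 1, a_1 = 2, a_2 = 3.
Iterating: 1, 2, 3, 8, 12, 32, 48, 128, 192, so a_8 = 192.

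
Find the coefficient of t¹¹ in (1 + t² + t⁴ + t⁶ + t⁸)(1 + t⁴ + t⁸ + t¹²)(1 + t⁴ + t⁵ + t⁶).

(1 + t² + t⁴ + t⁶ + t⁸) has coefficients 1,0,1,0,1,0,1,0,1 for degrees 0…8.
(1 + t⁴ + t⁸ + t¹²) has coefficients 1,0,0,0,1,0,0,0,1,0,0,0 for degrees 0…11.
Finally multiplying by (1 + t⁴ + t⁵ + t⁶), the product of all factors after the first has coefficients 1,0,0,0,2,1,1,0,2,1,1,0 for degrees 0…11.
[t¹¹] = 1·0 + 1·1 + 1·0 + 1·1 + 1·0 = 2.

2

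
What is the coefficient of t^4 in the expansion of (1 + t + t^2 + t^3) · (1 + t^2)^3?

(1 + t + t^2 + t^3) has coefficients 1,1,1,1 for degrees 0…3.
(1 + t^2)^3 has coefficients 1,0,3,0,3 for degrees 0…4.
[t^4] = 1·3 + 1·0 + 1·3 + 1·0 = 6.

6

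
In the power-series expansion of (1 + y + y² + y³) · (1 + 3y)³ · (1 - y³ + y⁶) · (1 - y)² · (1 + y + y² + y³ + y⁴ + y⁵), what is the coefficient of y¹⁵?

(1 + y + y² + y³) has coefficients 1,1,1,1 for degrees 0…3.
(1 + 3y)³ has coefficients 1,9,27,27,0,0,0,0,0,0,0,0,0,0,0,0 for degrees 0…15.
Multiplying by (1 - y³ + y⁶) gives running coefficients 1,9,27,26,-9,-27,-26,9,27,27,0,0,0,0,0,0 for degrees 0…15.
Multiplying by (1 - y)² gives running coefficients 1,7,10,-19,-34,17,19,34,-17,-18,-27,27,0,0,0,0 for degrees 0…15.
Finally multiplying by (1 + y + y² + y³ + y⁴ + y⁵), the product of all factors after the first has coefficients 1,8,18,-1,-35,-18,0,27,0,1,8,18,-1,-35,-18,0 for degrees 0…15.
[y¹⁵] = 1·0 + 1·(-18) + 1·(-35) + 1·(-1) = -54.

-54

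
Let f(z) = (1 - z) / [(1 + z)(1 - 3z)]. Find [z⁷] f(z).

1093

Partial fractions give a closed form: a_n = (1/2)·(-1)^n + (1/2)·3^n.
At n = 7: a_7 = 1093.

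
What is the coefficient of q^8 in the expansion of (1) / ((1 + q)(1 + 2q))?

Partial fractions give a closed form: a_n = (-1)·(-1)^n + (2)·(-2)^n.
At n = 8: a_8 = 511.

511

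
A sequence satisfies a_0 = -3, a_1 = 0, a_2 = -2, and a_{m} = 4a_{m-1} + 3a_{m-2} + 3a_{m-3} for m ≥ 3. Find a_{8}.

The ordinary generating function has denominator 1 - 4y - 3y^2 - 3y^3.
Iterating the recurrence: a_0,…,a_{8} = -3, 0, -2, -17, -74, -353, -1685, -8021, -38198.

-38198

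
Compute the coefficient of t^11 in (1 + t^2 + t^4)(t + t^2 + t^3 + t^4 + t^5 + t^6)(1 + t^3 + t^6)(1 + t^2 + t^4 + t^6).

(1 + t^2 + t^4) has coefficients 1,0,1,0,1 for degrees 0…4.
(t + t^2 + t^3 + t^4 + t^5 + t^6) has coefficients 0,1,1,1,1,1,1,0,0,0,0,0 for degrees 0…11.
Multiplying by (1 + t^3 + t^6) gives running coefficients 0,1,1,1,2,2,2,2,2,2,1,1 for degrees 0…11.
Finally multiplying by (1 + t^2 + t^4 + t^6), the product of all factors after the first has coefficients 0,1,1,2,3,4,5,6,7,7,7,7 for degrees 0…11.
[t^11] = 1·7 + 1·7 + 1·6 = 20.

20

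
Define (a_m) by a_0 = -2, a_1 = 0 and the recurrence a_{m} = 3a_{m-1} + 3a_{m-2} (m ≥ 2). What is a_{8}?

-14742

The ordinary generating function has denominator 1 - 3x - 3x^2.
Iterating the recurrence: a_0,…,a_{8} = -2, 0, -6, -18, -72, -270, -1026, -3888, -14742.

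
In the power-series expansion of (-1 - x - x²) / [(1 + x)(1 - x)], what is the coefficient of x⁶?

-2

The denominator gives the recurrence a_n = a_(n−2) for n ≥ 3; the numerator fixes a_0 = -1, a_1 = -1, a_2 = -2.
Iterating: -1, -1, -2, -1, -2, -1, -2, so a_6 = -2.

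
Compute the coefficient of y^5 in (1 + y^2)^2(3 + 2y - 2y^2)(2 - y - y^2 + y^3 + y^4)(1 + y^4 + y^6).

(1 + y^2)^2 has coefficients 1,0,2,0,1 for degrees 0…4.
(3 + 2y - 2y^2) has coefficients 3,2,-2,0,0,0 for degrees 0…5.
Multiplying by (2 - y - y^2 + y^3 + y^4) gives running coefficients 6,1,-9,3,7,0 for degrees 0…5.
Finally multiplying by (1 + y^4 + y^6), the product of all factors after the first has coefficients 6,1,-9,3,13,1 for degrees 0…5.
[y^5] = 1·1 + 2·3 + 1·1 = 8.

8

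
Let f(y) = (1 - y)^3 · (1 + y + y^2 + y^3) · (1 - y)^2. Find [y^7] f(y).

4

(1 - y)^3 has coefficients 1,-3,3,-1 for degrees 0…3.
(1 + y + y^2 + y^3) has coefficients 1,1,1,1,0,0,0,0 for degrees 0…7.
Finally multiplying by (1 - y)^2, the product of all factors after the first has coefficients 1,-1,0,0,-1,1,0,0 for degrees 0…7.
[y^7] = 1·0 − 3·0 + 3·1 − 1·(-1) = 4.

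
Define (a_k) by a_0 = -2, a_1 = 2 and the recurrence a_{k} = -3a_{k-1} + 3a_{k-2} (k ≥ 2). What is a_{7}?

8802

The ordinary generating function has denominator 1 + 3q - 3q^2.
Iterating the recurrence: a_0,…,a_{7} = -2, 2, -12, 42, -162, 612, -2322, 8802.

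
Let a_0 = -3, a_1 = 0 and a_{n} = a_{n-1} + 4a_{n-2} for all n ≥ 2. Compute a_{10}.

-13980

The ordinary generating function has denominator 1 - z - 4z^2.
Iterating the recurrence: a_0,…,a_{10} = -3, 0, -12, -12, -60, -108, -348, -780, -2172, -5292, -13980.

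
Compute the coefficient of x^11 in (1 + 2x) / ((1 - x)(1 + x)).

Partial fractions give a closed form: a_n = (3/2)·1^n + (-1/2)·(-1)^n.
At n = 11: a_11 = 2.

2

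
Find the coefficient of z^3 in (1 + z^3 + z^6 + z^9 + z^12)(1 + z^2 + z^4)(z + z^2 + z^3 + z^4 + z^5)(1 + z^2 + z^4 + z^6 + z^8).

3

(1 + z^3 + z^6 + z^9 + z^12) has coefficients 1,0,0,1 for degrees 0…3.
(1 + z^2 + z^4) has coefficients 1,0,1,0 for degrees 0…3.
Multiplying by (z + z^2 + z^3 + z^4 + z^5) gives running coefficients 0,1,1,2 for degrees 0…3.
Finally multiplying by (1 + z^2 + z^4 + z^6 + z^8), the product of all factors after the first has coefficients 0,1,1,3 for degrees 0…3.
[z^3] = 1·3 + 1·0 = 3.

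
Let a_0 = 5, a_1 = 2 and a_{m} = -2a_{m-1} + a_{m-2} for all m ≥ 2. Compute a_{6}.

The ordinary generating function has denominator 1 + 2t - t^2.
Iterating the recurrence: a_0,…,a_{6} = 5, 2, 1, 0, 1, -2, 5.

5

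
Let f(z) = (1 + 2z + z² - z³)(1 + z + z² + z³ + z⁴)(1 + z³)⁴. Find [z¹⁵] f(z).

(1 + 2z + z² - z³) has coefficients 1,2,1,-1 for degrees 0…3.
(1 + z + z² + z³ + z⁴) has coefficients 1,1,1,1,1,0,0,0,0,0,0,0,0,0,0,0 for degrees 0…15.
Finally multiplying by (1 + z³)⁴, the product of all factors after the first has coefficients 1,1,1,5,5,4,10,10,6,10,10,4,5,5,1,1 for degrees 0…15.
[z¹⁵] = 1·1 + 2·1 + 1·5 − 1·5 = 3.

3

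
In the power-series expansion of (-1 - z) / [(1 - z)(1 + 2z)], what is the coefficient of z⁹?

170

The denominator gives the recurrence a_n = −a_(n−1) + 2a_(n−2) for n ≥ 2; the numerator fixes a_0 = -1, a_1 = 0.
Iterating: -1, 0, -2, 2, -6, 10, -22, 42, -86, 170, so a_9 = 170.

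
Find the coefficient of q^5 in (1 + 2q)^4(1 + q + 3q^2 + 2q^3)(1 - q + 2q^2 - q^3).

153

(1 + 2q)^4 has coefficients 1,8,24,32,16 for degrees 0…4.
(1 + q + 3q^2 + 2q^3) has coefficients 1,1,3,2,0,0 for degrees 0…5.
Finally multiplying by (1 - q + 2q^2 - q^3), the product of all factors after the first has coefficients 1,0,4,0,3,1 for degrees 0…5.
[q^5] = 1·1 + 8·3 + 24·0 + 32·4 + 16·0 = 153.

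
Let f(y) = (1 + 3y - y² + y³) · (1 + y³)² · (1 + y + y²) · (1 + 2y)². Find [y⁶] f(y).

(1 + 3y - y² + y³) has coefficients 1,3,-1,1 for degrees 0…3.
(1 + y³)² has coefficients 1,0,0,2,0,0,1 for degrees 0…6.
Multiplying by (1 + y + y²) gives running coefficients 1,1,1,2,2,2,1 for degrees 0…6.
Finally multiplying by (1 + 2y)², the product of all factors after the first has coefficients 1,5,9,10,14,18,17 for degrees 0…6.
[y⁶] = 1·17 + 3·18 − 1·14 + 1·10 = 67.

67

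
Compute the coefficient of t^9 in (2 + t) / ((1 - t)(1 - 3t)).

68889

Partial fractions give a closed form: a_n = (-3/2)·1^n + (7/2)·3^n.
At n = 9: a_9 = 68889.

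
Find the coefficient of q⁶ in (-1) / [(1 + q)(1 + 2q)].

Partial fractions give a closed form: a_n = (1)·(-1)^n + (-2)·(-2)^n.
At n = 6: a_6 = -127.

-127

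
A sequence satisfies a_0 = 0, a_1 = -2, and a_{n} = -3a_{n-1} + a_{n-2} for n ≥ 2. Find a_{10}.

The ordinary generating function has denominator 1 + 3x - x^2.
Iterating the recurrence: a_0,…,a_{10} = 0, -2, 6, -20, 66, -218, 720, -2378, 7854, -25940, 85674.

85674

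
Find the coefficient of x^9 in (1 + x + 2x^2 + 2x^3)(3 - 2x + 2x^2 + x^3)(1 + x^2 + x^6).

(1 + x + 2x^2 + 2x^3) has coefficients 1,1,2,2 for degrees 0…3.
(3 - 2x + 2x^2 + x^3) has coefficients 3,-2,2,1,0,0,0,0,0,0 for degrees 0…9.
Finally multiplying by (1 + x^2 + x^6), the product of all factors after the first has coefficients 3,-2,5,-1,2,1,3,-2,2,1 for degrees 0…9.
[x^9] = 1·1 + 1·2 + 2·(-2) + 2·3 = 5.

5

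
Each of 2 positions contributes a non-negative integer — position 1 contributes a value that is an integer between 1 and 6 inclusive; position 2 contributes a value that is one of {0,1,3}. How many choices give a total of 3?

The generating function for the choices is (y + y^2 + y^3 + y^4 + y^5 + y^6)·(1 + y + y^3); the count is [y^3].
(y + y^2 + y^3 + y^4 + y^5 + y^6) has coefficients 0,1,1,1 for degrees 0…3.
(1 + y + y^3) has coefficients 1,1,0,1 for degrees 0…3.
[y^3] = 1·0 + 1·1 + 1·1 = 2.

2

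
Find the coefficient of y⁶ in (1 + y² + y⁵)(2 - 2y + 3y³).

(1 + y² + y⁵) has coefficients 1,0,1,0,0,1 for degrees 0…5.
(2 - 2y + 3y³) has coefficients 2,-2,0,3,0,0,0 for degrees 0…6.
[y⁶] = 1·0 + 1·0 + 1·(-2) = -2.

-2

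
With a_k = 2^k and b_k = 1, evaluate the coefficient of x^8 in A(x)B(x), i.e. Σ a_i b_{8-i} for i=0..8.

The convolution is the x^8 coefficient of A(x)B(x).
Σ = 1·1 + 2·1 + 4·1 + 8·1 + 16·1 + 32·1 + 64·1 + 128·1 + 256·1 = 511.

511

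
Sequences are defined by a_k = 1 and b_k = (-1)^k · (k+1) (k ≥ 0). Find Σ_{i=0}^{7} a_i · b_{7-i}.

-4

Write out a_i and b_{7-i} for i = 0,…,7 and sum the products.
Σ = 1·(-8) + 1·7 + 1·(-6) + 1·5 + 1·(-4) + 1·3 + 1·(-2) + 1·1 = -4.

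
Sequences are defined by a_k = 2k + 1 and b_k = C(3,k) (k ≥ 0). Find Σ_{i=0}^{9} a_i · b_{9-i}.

The convolution is the x^9 coefficient of A(x)B(x).
Σ = 1·0 + 3·0 + 5·0 + 7·0 + 9·0 + 11·0 + 13·1 + 15·3 + 17·3 + 19·1 = 128.

128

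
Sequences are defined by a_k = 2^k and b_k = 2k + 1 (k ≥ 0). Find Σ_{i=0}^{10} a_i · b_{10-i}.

6119

The convolution is the t^10 coefficient of A(t)B(t).
Σ = 1·21 + 2·19 + 4·17 + 8·15 + 16·13 + 32·11 + 64·9 + 128·7 + 256·5 + 512·3 + 1024·1 = 6119.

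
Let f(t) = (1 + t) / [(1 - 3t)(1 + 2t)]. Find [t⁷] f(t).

Partial fractions give a closed form: a_n = (4/5)·3^n + (1/5)·(-2)^n.
At n = 7: a_7 = 1724.

1724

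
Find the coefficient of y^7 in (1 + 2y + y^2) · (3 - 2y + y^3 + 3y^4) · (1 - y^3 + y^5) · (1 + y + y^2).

(1 + 2y + y^2) has coefficients 1,2,1 for degrees 0…2.
(3 - 2y + y^3 + 3y^4) has coefficients 3,-2,0,1,3,0,0,0 for degrees 0…7.
Multiplying by (1 - y^3 + y^5) gives running coefficients 3,-2,0,-2,5,3,-3,-3 for degrees 0…7.
Finally multiplying by (1 + y + y^2), the product of all factors after the first has coefficients 3,1,1,-4,3,6,5,-3 for degrees 0…7.
[y^7] = 1·(-3) + 2·5 + 1·6 = 13.

13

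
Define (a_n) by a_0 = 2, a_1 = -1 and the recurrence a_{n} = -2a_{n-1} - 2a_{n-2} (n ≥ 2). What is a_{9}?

The ordinary generating function has denominator 1 + 2t + 2t^2.
Iterating the recurrence: a_0,…,a_{9} = 2, -1, -2, 6, -8, 4, 8, -24, 32, -16.

-16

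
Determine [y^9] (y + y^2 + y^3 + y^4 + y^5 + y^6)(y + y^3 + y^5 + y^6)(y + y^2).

(y + y^2 + y^3 + y^4 + y^5 + y^6) has coefficients 0,1,1,1,1,1,1 for degrees 0…6.
(y + y^3 + y^5 + y^6) has coefficients 0,1,0,1,0,1,1,0,0,0 for degrees 0…9.
Finally multiplying by (y + y^2), the product of all factors after the first has coefficients 0,0,1,1,1,1,1,2,1,0 for degrees 0…9.
[y^9] = 1·1 + 1·2 + 1·1 + 1·1 + 1·1 + 1·1 = 7.

7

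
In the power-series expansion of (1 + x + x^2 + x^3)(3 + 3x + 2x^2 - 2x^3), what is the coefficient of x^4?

3

(1 + x + x^2 + x^3) has coefficients 1,1,1,1 for degrees 0…3.
(3 + 3x + 2x^2 - 2x^3) has coefficients 3,3,2,-2,0 for degrees 0…4.
[x^4] = 1·0 + 1·(-2) + 1·2 + 1·3 = 3.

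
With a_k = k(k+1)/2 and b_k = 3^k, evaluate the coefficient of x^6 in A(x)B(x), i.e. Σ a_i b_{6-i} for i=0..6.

This is [x^6] in the product of the two ordinary generating functions.
Σ = 0·729 + 1·243 + 3·81 + 6·27 + 10·9 + 15·3 + 21·1 = 804.

804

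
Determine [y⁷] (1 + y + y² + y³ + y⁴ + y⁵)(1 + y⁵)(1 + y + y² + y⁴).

(1 + y + y² + y³ + y⁴ + y⁵) has coefficients 1,1,1,1,1,1 for degrees 0…5.
(1 + y⁵) has coefficients 1,0,0,0,0,1,0,0 for degrees 0…7.
Finally multiplying by (1 + y + y² + y⁴), the product of all factors after the first has coefficients 1,1,1,0,1,1,1,1 for degrees 0…7.
[y⁷] = 1·1 + 1·1 + 1·1 + 1·1 + 1·0 + 1·1 = 5.

5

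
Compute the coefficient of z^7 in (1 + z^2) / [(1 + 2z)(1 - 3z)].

1394

The denominator gives the recurrence a_n = a_(n−1) + 6a_(n−2) for n ≥ 3; the numerator fixes a_0 = 1, a_1 = 1, a_2 = 8.
Iterating: 1, 1, 8, 14, 62, 146, 518, 1394, so a_7 = 1394.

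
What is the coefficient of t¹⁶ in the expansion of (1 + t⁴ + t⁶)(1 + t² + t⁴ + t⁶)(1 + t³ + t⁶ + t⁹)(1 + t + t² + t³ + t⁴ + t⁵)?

(1 + t⁴ + t⁶) has coefficients 1,0,0,0,1,0,1 for degrees 0…6.
(1 + t² + t⁴ + t⁶) has coefficients 1,0,1,0,1,0,1,0,0,0,0,0,0,0,0,0,0 for degrees 0…16.
Multiplying by (1 + t³ + t⁶ + t⁹) gives running coefficients 1,0,1,1,1,1,2,1,1,2,1,1,1,1,0,1,0 for degrees 0…16.
Finally multiplying by (1 + t + t² + t³ + t⁴ + t⁵), the product of all factors after the first has coefficients 1,1,2,3,4,5,6,7,7,8,8,8,7,7,6,5,4 for degrees 0…16.
[t¹⁶] = 1·4 + 1·7 + 1·8 = 19.

19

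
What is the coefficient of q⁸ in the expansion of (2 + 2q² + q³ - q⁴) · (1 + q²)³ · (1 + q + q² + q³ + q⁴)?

21

(2 + 2q² + q³ - q⁴) has coefficients 2,0,2,1,-1 for degrees 0…4.
(1 + q²)³ has coefficients 1,0,3,0,3,0,1,0,0 for degrees 0…8.
Finally multiplying by (1 + q + q² + q³ + q⁴), the product of all factors after the first has coefficients 1,1,4,4,7,6,7,4,4 for degrees 0…8.
[q⁸] = 2·4 + 2·7 + 1·6 − 1·7 = 21.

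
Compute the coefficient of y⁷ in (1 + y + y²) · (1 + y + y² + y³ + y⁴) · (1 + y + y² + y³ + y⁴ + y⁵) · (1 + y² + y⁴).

(1 + y + y²) has coefficients 1,1,1 for degrees 0…2.
(1 + y + y² + y³ + y⁴) has coefficients 1,1,1,1,1,0,0,0 for degrees 0…7.
Multiplying by (1 + y + y² + y³ + y⁴ + y⁵) gives running coefficients 1,2,3,4,5,5,4,3 for degrees 0…7.
Finally multiplying by (1 + y² + y⁴), the product of all factors after the first has coefficients 1,2,4,6,9,11,12,12 for degrees 0…7.
[y⁷] = 1·12 + 1·12 + 1·11 = 35.

35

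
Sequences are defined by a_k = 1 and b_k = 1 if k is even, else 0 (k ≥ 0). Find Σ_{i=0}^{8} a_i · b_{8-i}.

5

The convolution is the t^8 coefficient of A(t)B(t).
Σ = 1·1 + 1·0 + 1·1 + 1·0 + 1·1 + 1·0 + 1·1 + 1·0 + 1·1 = 5.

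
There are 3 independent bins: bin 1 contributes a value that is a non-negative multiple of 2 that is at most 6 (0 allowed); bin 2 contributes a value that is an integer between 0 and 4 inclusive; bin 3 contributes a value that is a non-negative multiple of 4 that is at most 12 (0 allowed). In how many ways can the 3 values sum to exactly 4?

4

The generating function for the choices is (1 + y^2 + y^4 + y^6)·(1 + y + y^2 + y^3 + y^4)·(1 + y^4 + y^8 + y^12); the count is [y^4].
(1 + y^2 + y^4 + y^6) has coefficients 1,0,1,0,1 for degrees 0…4.
(1 + y + y^2 + y^3 + y^4) has coefficients 1,1,1,1,1 for degrees 0…4.
Finally multiplying by (1 + y^4 + y^8 + y^12), the product of all factors after the first has coefficients 1,1,1,1,2 for degrees 0…4.
[y^4] = 1·2 + 1·1 + 1·1 = 4.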